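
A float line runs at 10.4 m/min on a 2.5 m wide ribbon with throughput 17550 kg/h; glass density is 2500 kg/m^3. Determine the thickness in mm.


Ribbon cross-section from mass balance:
  Volume rate = throughput / density = 17550 / 2500 = 7.02 m^3/h
  thickness = volume rate / (speed * 60 * width), i.e.
  thickness = throughput / (60 * speed * width * density) * 1000
  thickness = 17550 / (60 * 10.4 * 2.5 * 2500) * 1000 = 4.5 mm

4.5 mm


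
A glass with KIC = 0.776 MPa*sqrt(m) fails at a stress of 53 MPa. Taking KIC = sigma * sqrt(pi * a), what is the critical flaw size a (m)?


Rearrange KIC = sigma * sqrt(pi * a):
  sqrt(pi * a) = KIC / sigma
  sqrt(pi * a) = 0.776 / 53 = 0.014642
  a = (KIC / sigma)^2 / pi
  a = 0.014642^2 / pi = 0.0000682 m

0.0000682 m


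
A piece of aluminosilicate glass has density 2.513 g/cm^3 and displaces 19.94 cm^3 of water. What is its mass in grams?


Rearrange rho = m / V:
  m = rho * V
  m = 2.513 * 19.94 = 50.109 g

50.109 g


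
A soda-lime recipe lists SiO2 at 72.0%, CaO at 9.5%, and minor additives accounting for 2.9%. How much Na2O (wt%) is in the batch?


Pieces sum to 100%:
  Na2O = 100 - (SiO2 + CaO + others)
  Na2O = 100 - (72.0 + 9.5 + 2.9) = 15.6%

15.6%


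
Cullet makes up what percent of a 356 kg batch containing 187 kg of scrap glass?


Cullet ratio = (cullet mass / total batch mass) * 100
  Ratio = 187 / 356 * 100 = 52.53%

52.53%


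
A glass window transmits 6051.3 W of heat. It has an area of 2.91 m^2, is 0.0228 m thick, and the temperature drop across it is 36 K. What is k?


Fourier's law rearranged: k = Q * t / (A * dT)
  Numerator = 6051.3 * 0.0228 = 137.96964
  Denominator = 2.91 * 36 = 104.76
  k = 137.96964 / 104.76 = 1.317 W/mK

1.317 W/mK


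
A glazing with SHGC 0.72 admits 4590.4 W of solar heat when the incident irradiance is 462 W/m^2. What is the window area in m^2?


Rearrange Q = Area * SHGC * Irradiance:
  Area = Q / (SHGC * Irradiance)
  Area = 4590.4 / (0.72 * 462) = 13.8 m^2

13.8 m^2


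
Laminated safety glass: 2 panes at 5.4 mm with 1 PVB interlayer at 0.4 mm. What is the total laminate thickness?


Total thickness = glass contribution + PVB contribution
  Glass: 2 * 5.4 = 10.8 mm
  PVB: 1 * 0.4 = 0.4 mm
  Total = 10.8 + 0.4 = 11.2 mm

11.2 mm


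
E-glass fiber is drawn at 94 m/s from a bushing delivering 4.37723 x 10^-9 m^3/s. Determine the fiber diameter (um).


Cross-sectional area from continuity:
  A = Q / v = 4.37723 x 10^-9 / 94 = 4.656628 x 10^-11 m^2
Diameter from circular cross-section:
  d = sqrt(4A / pi) * 10^6 (m -> um)
  d = sqrt(4 * 4.656628 x 10^-11 / pi) * 10^6 = 7.7 um

7.7 um


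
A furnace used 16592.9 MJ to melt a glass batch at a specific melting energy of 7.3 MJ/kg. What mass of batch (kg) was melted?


Rearrange E = m * s for m:
  m = E / s
  m = 16592.9 / 7.3 = 2273.0 kg

2273.0 kg


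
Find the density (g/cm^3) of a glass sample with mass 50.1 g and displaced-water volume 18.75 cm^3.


Use the definition of density:
  rho = mass / volume
  rho = 50.1 / 18.75 = 2.672 g/cm^3

2.672 g/cm^3


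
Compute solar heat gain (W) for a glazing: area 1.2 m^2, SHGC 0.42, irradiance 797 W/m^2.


Solar heat gain: Q = Area * SHGC * Irradiance
  Q = 1.2 * 0.42 * 797 = 401.7 W

401.7 W


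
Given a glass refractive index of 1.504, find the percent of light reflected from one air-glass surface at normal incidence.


Fresnel reflectance at normal incidence:
  R = ((n - 1)/(n + 1))^2
  (n - 1)/(n + 1) = (1.504 - 1)/(1.504 + 1) = 0.201278
  R = 0.201278^2 = 0.0405128
  R(%) = 0.0405128 * 100 = 4.051%

4.051%


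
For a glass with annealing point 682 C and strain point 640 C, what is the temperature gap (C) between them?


Gap = T_anneal - T_strain:
  gap = 682 - 640 = 42 C

42 C


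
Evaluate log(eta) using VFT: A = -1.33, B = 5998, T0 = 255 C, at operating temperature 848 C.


VFT equation: log(eta) = A + B / (T - T0)
  T - T0 = 848 - 255 = 593
  B / (T - T0) = 5998 / 593 = 10.115
  log(eta) = -1.33 + 10.115 = 8.785

8.785


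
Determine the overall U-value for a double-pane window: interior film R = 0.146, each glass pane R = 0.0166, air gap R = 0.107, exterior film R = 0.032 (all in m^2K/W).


Total thermal resistance (series):
  R_total = R_in + R_glass + R_air + R_glass + R_out
  R_total = 0.146 + 0.0166 + 0.107 + 0.0166 + 0.032 = 0.3182 m^2K/W
U-value = 1 / R_total = 1 / 0.3182 = 3.143 W/m^2K

3.143 W/m^2K


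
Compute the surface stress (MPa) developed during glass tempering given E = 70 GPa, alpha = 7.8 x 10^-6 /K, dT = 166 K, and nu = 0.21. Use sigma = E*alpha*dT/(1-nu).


Tempering stress: sigma = E * alpha * dT / (1 - nu)
  E (MPa) = 70 * 1000 = 70000
  Numerator = 70000 * (7.8 x 10^-6) * 166 = 90.636
  Denominator = 1 - 0.21 = 0.79
  sigma = 90.636 / 0.79 = 114.7 MPa

114.7 MPa


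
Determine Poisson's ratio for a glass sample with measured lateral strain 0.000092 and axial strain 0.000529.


Poisson's ratio: nu = lateral strain / axial strain
  nu = 0.000092 / 0.000529 = 0.1739

0.1739


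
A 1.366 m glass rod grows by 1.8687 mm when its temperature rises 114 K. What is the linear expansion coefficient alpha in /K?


Rearrange dL = alpha * L0 * dT for alpha:
  alpha = dL / (L0 * dT)
  alpha = (1.8687 / 1000) / (1.366 * 114) = 0.000012 /K = 1.2 x 10^-5 /K

1.2 x 10^-5 /K


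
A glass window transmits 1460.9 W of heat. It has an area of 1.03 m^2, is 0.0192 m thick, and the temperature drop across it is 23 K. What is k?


Fourier's law rearranged: k = Q * t / (A * dT)
  Numerator = 1460.9 * 0.0192 = 28.04928
  Denominator = 1.03 * 23 = 23.69
  k = 28.04928 / 23.69 = 1.184 W/mK

1.184 W/mK


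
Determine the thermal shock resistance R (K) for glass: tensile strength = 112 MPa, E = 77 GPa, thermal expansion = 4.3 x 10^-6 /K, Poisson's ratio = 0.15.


Thermal shock resistance: R = sigma * (1 - nu) / (E * alpha)
  Numerator = 112 * (1 - 0.15) = 95.2
  Denominator = 77 * 1000 * (4.3 x 10^-6) = 0.3311
  R = 95.2 / 0.3311 = 287.5 K

287.5 K


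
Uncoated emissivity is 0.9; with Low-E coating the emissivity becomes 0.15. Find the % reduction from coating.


Percentage reduction = (1 - coated/uncoated) * 100
  Ratio = 0.15 / 0.9 = 0.1667
  Reduction = (1 - 0.1667) * 100 = 83.3%

83.3%


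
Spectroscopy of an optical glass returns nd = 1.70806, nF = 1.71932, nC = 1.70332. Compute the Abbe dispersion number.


Abbe number formula: Vd = (nd - 1) / (nF - nC)
  nd - 1 = 1.70806 - 1 = 0.70806
  nF - nC = 1.71932 - 1.70332 = 0.016
  Vd = 0.70806 / 0.016 = 44.25

44.25


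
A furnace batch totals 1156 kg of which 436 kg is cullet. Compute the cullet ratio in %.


Cullet ratio = (cullet mass / total batch mass) * 100
  Ratio = 436 / 1156 * 100 = 37.72%

37.72%


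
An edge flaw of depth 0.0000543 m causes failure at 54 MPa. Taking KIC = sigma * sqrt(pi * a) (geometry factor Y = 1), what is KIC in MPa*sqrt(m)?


Fracture toughness: KIC = sigma * sqrt(pi * a)
  pi * a = pi * 0.0000543 = 0.000170588
  sqrt(pi * a) = 0.013061
  KIC = 54 * 0.013061 = 0.705 MPa*sqrt(m)

0.705 MPa*sqrt(m)


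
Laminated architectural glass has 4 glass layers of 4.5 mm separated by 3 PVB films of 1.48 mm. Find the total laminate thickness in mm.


Total thickness = glass contribution + PVB contribution
  Glass: 4 * 4.5 = 18.0 mm
  PVB: 3 * 1.48 = 4.44 mm
  Total = 18.0 + 4.44 = 22.44 mm

22.44 mm


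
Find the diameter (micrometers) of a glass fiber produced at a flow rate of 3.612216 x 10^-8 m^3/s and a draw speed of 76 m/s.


Cross-sectional area from continuity:
  A = Q / v = 3.612216 x 10^-8 / 76 = 4.752916 x 10^-10 m^2
Diameter from circular cross-section:
  d = sqrt(4A / pi) * 10^6 (m -> um)
  d = sqrt(4 * 4.752916 x 10^-10 / pi) * 10^6 = 24.6 um

24.6 um


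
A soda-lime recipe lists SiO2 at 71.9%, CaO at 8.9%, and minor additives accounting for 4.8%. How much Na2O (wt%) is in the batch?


Pieces sum to 100%:
  Na2O = 100 - (SiO2 + CaO + others)
  Na2O = 100 - (71.9 + 8.9 + 4.8) = 14.4%

14.4%


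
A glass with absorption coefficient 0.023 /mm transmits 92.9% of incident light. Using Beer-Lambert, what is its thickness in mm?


Rearrange T = exp(-alpha * thickness):
  thickness = -ln(T) / alpha
  T = 92.9/100 = 0.929
  ln(T) = -0.07365
  -ln(T) = 0.07365
  thickness = 0.07365 / 0.023 = 3.2 mm

3.2 mm


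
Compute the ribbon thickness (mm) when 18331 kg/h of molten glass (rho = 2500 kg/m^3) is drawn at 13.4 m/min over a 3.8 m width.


Ribbon cross-section from mass balance:
  Volume rate = throughput / density = 18331 / 2500 = 7.3324 m^3/h
  thickness = volume rate / (speed * 60 * width), i.e.
  thickness = throughput / (60 * speed * width * density) * 1000
  thickness = 18331 / (60 * 13.4 * 3.8 * 2500) * 1000 = 2.4 mm

2.4 mm


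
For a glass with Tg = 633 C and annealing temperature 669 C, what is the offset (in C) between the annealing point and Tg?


Offset = T_anneal - Tg:
  offset = 669 - 633 = 36 C

36 C


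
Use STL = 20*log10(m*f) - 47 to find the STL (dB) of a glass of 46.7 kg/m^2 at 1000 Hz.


Mass law: STL = 20 * log10(m * f) - 47
  m * f = 46.7 * 1000 = 46700
  log10(46700) = 4.66932
  STL = 20 * 4.66932 - 47 = 93.3864 - 47 = 46.4 dB

46.4 dB


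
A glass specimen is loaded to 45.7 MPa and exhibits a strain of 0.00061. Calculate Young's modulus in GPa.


Young's modulus: E = stress / strain
  E = 45.7 MPa / 0.00061 = 74918.03 MPa
Convert to GPa: 74918.03 / 1000 = 74.92 GPa

74.92 GPa


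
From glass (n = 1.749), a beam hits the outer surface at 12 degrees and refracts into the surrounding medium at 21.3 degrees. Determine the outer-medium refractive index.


Apply Snell's law: n1 * sin(theta1) = n2 * sin(theta2)
  n2 = n1 * sin(theta1) / sin(theta2)
  sin(12) = 0.207912
  sin(21.3) = 0.363251
  n2 = 1.749 * 0.207912 / 0.363251 = 1.0011

1.0011


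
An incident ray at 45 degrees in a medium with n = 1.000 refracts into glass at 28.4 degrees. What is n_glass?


Apply Snell's law: n1 * sin(theta1) = n2 * sin(theta2)
  n2 = n1 * sin(theta1) / sin(theta2)
  sin(45) = 0.707107
  sin(28.4) = 0.475624
  n2 = 1.000 * 0.707107 / 0.475624 = 1.4867

1.4867


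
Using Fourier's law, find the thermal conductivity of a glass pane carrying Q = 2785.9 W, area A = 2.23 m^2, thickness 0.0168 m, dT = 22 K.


Fourier's law rearranged: k = Q * t / (A * dT)
  Numerator = 2785.9 * 0.0168 = 46.80312
  Denominator = 2.23 * 22 = 49.06
  k = 46.80312 / 49.06 = 0.954 W/mK

0.954 W/mK


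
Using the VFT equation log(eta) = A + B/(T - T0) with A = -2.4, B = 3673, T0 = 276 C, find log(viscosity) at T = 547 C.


VFT equation: log(eta) = A + B / (T - T0)
  T - T0 = 547 - 276 = 271
  B / (T - T0) = 3673 / 271 = 13.554
  log(eta) = -2.4 + 13.554 = 11.154

11.154


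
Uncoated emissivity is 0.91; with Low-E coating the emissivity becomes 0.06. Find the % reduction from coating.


Percentage reduction = (1 - coated/uncoated) * 100
  Ratio = 0.06 / 0.91 = 0.0659
  Reduction = (1 - 0.0659) * 100 = 93.4%

93.4%


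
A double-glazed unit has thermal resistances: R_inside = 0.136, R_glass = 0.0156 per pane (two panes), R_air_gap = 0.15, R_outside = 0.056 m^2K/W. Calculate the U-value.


Total thermal resistance (series):
  R_total = R_in + R_glass + R_air + R_glass + R_out
  R_total = 0.136 + 0.0156 + 0.15 + 0.0156 + 0.056 = 0.3732 m^2K/W
U-value = 1 / R_total = 1 / 0.3732 = 2.68 W/m^2K

2.68 W/m^2K


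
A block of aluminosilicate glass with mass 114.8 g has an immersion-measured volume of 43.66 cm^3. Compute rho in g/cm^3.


Use the definition of density:
  rho = mass / volume
  rho = 114.8 / 43.66 = 2.629 g/cm^3

2.629 g/cm^3


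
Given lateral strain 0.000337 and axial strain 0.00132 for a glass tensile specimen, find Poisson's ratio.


Poisson's ratio: nu = lateral strain / axial strain
  nu = 0.000337 / 0.00132 = 0.2553

0.2553


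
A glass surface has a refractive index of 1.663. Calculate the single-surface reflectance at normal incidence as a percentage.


Fresnel reflectance at normal incidence:
  R = ((n - 1)/(n + 1))^2
  (n - 1)/(n + 1) = (1.663 - 1)/(1.663 + 1) = 0.248967
  R = 0.248967^2 = 0.0619846
  R(%) = 0.0619846 * 100 = 6.198%

6.198%


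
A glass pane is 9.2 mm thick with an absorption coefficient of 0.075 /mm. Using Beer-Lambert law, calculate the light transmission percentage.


Beer-Lambert law: T = exp(-alpha * thickness)
  exponent = -0.075 * 9.2 = -0.69
  T = exp(-0.69) = 0.5016
  Percentage = 0.5016 * 100 = 50.16%

50.16%


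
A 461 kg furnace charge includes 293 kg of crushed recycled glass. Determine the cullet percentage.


Cullet ratio = (cullet mass / total batch mass) * 100
  Ratio = 293 / 461 * 100 = 63.56%

63.56%


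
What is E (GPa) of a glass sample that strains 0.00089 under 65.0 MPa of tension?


Young's modulus: E = stress / strain
  E = 65.0 MPa / 0.00089 = 73033.71 MPa
Convert to GPa: 73033.71 / 1000 = 73.03 GPa

73.03 GPa


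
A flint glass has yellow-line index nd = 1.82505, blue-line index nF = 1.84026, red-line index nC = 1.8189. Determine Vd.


Abbe number formula: Vd = (nd - 1) / (nF - nC)
  nd - 1 = 1.82505 - 1 = 0.82505
  nF - nC = 1.84026 - 1.8189 = 0.02136
  Vd = 0.82505 / 0.02136 = 38.63

38.63


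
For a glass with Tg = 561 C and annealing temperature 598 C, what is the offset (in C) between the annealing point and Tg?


Offset = T_anneal - Tg:
  offset = 598 - 561 = 37 C

37 C


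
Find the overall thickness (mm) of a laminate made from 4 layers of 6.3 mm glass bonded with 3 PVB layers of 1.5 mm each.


Total thickness = glass contribution + PVB contribution
  Glass: 4 * 6.3 = 25.2 mm
  PVB: 3 * 1.5 = 4.5 mm
  Total = 25.2 + 4.5 = 29.7 mm

29.7 mm


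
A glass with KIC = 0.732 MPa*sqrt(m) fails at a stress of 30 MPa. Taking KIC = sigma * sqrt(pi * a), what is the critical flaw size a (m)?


Rearrange KIC = sigma * sqrt(pi * a):
  sqrt(pi * a) = KIC / sigma
  sqrt(pi * a) = 0.732 / 30 = 0.0244
  a = (KIC / sigma)^2 / pi
  a = 0.0244^2 / pi = 0.0001895 m

0.0001895 m


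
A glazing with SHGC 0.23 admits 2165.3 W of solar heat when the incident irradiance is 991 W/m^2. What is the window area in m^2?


Rearrange Q = Area * SHGC * Irradiance:
  Area = Q / (SHGC * Irradiance)
  Area = 2165.3 / (0.23 * 991) = 9.5 m^2

9.5 m^2


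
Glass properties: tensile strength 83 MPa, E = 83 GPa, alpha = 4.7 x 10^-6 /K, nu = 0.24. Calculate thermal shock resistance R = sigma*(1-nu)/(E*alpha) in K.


Thermal shock resistance: R = sigma * (1 - nu) / (E * alpha)
  Numerator = 83 * (1 - 0.24) = 63.08
  Denominator = 83 * 1000 * (4.7 x 10^-6) = 0.3901
  R = 63.08 / 0.3901 = 161.7 K

161.7 K


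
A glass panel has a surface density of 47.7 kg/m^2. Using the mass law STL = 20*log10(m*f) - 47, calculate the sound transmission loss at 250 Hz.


Mass law: STL = 20 * log10(m * f) - 47
  m * f = 47.7 * 250 = 11925
  log10(11925) = 4.07646
  STL = 20 * 4.07646 - 47 = 81.5292 - 47 = 34.5 dB

34.5 dB


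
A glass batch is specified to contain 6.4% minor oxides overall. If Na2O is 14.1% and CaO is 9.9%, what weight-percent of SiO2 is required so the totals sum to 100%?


Known pieces sum to 100%:
  SiO2 = 100 - (others + Na2O + CaO)
  SiO2 = 100 - (6.4 + 14.1 + 9.9) = 69.6%

69.6%


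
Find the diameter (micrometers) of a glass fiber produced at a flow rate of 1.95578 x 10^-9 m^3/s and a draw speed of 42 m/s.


Cross-sectional area from continuity:
  A = Q / v = 1.95578 x 10^-9 / 42 = 4.656619 x 10^-11 m^2
Diameter from circular cross-section:
  d = sqrt(4A / pi) * 10^6 (m -> um)
  d = sqrt(4 * 4.656619 x 10^-11 / pi) * 10^6 = 7.7 um

7.7 um


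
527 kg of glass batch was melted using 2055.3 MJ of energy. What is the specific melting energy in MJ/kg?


Rearrange E = m * s for s:
  s = E / m
  s = 2055.3 / 527 = 3.9 MJ/kg

3.9 MJ/kg


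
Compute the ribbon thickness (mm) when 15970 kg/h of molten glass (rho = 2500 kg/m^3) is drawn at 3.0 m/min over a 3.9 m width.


Ribbon cross-section from mass balance:
  Volume rate = throughput / density = 15970 / 2500 = 6.388 m^3/h
  thickness = volume rate / (speed * 60 * width), i.e.
  thickness = throughput / (60 * speed * width * density) * 1000
  thickness = 15970 / (60 * 3.0 * 3.9 * 2500) * 1000 = 9.1 mm

9.1 mm


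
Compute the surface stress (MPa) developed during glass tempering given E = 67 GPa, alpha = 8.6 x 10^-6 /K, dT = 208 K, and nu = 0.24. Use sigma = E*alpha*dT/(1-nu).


Tempering stress: sigma = E * alpha * dT / (1 - nu)
  E (MPa) = 67 * 1000 = 67000
  Numerator = 67000 * (8.6 x 10^-6) * 208 = 119.8496
  Denominator = 1 - 0.24 = 0.76
  sigma = 119.8496 / 0.76 = 157.7 MPa

157.7 MPa


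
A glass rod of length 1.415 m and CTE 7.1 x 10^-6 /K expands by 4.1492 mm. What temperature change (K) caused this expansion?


Rearrange dL = alpha * L0 * dT for dT:
  dT = dL / (alpha * L0)
  dL (m) = 4.1492 / 1000 = 0.0041492
  dT = 0.0041492 / ((7.1 x 10^-6) * 1.415) = 413.0 K

413.0 K


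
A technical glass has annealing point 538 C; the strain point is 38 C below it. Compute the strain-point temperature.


Strain point = annealing point - difference:
  T_strain = 538 - 38 = 500 C

500 C


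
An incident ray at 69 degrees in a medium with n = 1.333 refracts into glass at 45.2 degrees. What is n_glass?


Apply Snell's law: n1 * sin(theta1) = n2 * sin(theta2)
  n2 = n1 * sin(theta1) / sin(theta2)
  sin(69) = 0.93358
  sin(45.2) = 0.709571
  n2 = 1.333 * 0.93358 / 0.709571 = 1.7538

1.7538


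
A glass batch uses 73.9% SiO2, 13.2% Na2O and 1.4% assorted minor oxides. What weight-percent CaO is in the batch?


Pieces sum to 100%:
  CaO = 100 - (SiO2 + Na2O + others)
  CaO = 100 - (73.9 + 13.2 + 1.4) = 11.5%

11.5%


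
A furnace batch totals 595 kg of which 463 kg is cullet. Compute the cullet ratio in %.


Cullet ratio = (cullet mass / total batch mass) * 100
  Ratio = 463 / 595 * 100 = 77.82%

77.82%


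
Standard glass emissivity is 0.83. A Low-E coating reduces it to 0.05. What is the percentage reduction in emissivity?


Percentage reduction = (1 - coated/uncoated) * 100
  Ratio = 0.05 / 0.83 = 0.0602
  Reduction = (1 - 0.0602) * 100 = 94.0%

94.0%


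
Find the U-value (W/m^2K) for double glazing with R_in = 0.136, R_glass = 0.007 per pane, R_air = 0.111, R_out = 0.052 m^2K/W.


Total thermal resistance (series):
  R_total = R_in + R_glass + R_air + R_glass + R_out
  R_total = 0.136 + 0.007 + 0.111 + 0.007 + 0.052 = 0.313 m^2K/W
U-value = 1 / R_total = 1 / 0.313 = 3.195 W/m^2K

3.195 W/m^2K


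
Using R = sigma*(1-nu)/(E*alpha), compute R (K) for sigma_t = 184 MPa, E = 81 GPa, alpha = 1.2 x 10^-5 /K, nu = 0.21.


Thermal shock resistance: R = sigma * (1 - nu) / (E * alpha)
  Numerator = 184 * (1 - 0.21) = 145.36
  Denominator = 81 * 1000 * (1.2 x 10^-5) = 0.972
  R = 145.36 / 0.972 = 149.5 K

149.5 K


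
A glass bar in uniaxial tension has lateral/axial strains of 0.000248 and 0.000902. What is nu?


Poisson's ratio: nu = lateral strain / axial strain
  nu = 0.000248 / 0.000902 = 0.2749

0.2749


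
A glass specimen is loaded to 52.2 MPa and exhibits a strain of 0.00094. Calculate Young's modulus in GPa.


Young's modulus: E = stress / strain
  E = 52.2 MPa / 0.00094 = 55531.91 MPa
Convert to GPa: 55531.91 / 1000 = 55.53 GPa

55.53 GPa


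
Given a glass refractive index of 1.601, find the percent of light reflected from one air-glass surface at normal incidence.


Fresnel reflectance at normal incidence:
  R = ((n - 1)/(n + 1))^2
  (n - 1)/(n + 1) = (1.601 - 1)/(1.601 + 1) = 0.231065
  R = 0.231065^2 = 0.053391
  R(%) = 0.053391 * 100 = 5.339%

5.339%


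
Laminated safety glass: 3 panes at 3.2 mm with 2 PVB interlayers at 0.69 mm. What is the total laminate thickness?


Total thickness = glass contribution + PVB contribution
  Glass: 3 * 3.2 = 9.6 mm
  PVB: 2 * 0.69 = 1.38 mm
  Total = 9.6 + 1.38 = 10.98 mm

10.98 mm


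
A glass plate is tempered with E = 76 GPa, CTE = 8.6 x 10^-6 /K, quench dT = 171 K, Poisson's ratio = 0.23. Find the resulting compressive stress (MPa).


Tempering stress: sigma = E * alpha * dT / (1 - nu)
  E (MPa) = 76 * 1000 = 76000
  Numerator = 76000 * (8.6 x 10^-6) * 171 = 111.7656
  Denominator = 1 - 0.23 = 0.77
  sigma = 111.7656 / 0.77 = 145.2 MPa

145.2 MPa


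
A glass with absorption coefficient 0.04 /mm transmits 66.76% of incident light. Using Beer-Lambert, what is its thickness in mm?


Rearrange T = exp(-alpha * thickness):
  thickness = -ln(T) / alpha
  T = 66.76/100 = 0.6676
  ln(T) = -0.40407
  -ln(T) = 0.40407
  thickness = 0.40407 / 0.04 = 10.1 mm

10.1 mm


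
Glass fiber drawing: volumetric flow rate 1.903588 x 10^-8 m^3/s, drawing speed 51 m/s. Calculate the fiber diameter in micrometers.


Cross-sectional area from continuity:
  A = Q / v = 1.903588 x 10^-8 / 51 = 3.732525 x 10^-10 m^2
Diameter from circular cross-section:
  d = sqrt(4A / pi) * 10^6 (m -> um)
  d = sqrt(4 * 3.732525 x 10^-10 / pi) * 10^6 = 21.8 um

21.8 um


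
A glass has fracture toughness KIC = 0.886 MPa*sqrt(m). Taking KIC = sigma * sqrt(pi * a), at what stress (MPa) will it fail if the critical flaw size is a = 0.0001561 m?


Rearrange KIC = sigma * sqrt(pi * a):
  sigma = KIC / sqrt(pi * a)
  sqrt(pi * 0.0001561) = 0.022145
  sigma = 0.886 / 0.022145 = 40.01 MPa

40.01 MPa


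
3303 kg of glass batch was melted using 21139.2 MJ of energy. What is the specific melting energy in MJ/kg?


Rearrange E = m * s for s:
  s = E / m
  s = 21139.2 / 3303 = 6.4 MJ/kg

6.4 MJ/kg


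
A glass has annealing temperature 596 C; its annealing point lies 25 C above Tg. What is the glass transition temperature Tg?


Rearrange T_anneal = Tg + offset for Tg:
  Tg = T_anneal - offset = 596 - 25 = 571 C

571 C


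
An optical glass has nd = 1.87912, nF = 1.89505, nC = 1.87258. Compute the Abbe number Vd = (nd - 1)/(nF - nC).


Abbe number formula: Vd = (nd - 1) / (nF - nC)
  nd - 1 = 1.87912 - 1 = 0.87912
  nF - nC = 1.89505 - 1.87258 = 0.02247
  Vd = 0.87912 / 0.02247 = 39.12

39.12


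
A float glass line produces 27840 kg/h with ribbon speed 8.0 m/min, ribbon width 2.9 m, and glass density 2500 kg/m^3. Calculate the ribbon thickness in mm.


Ribbon cross-section from mass balance:
  Volume rate = throughput / density = 27840 / 2500 = 11.136 m^3/h
  thickness = volume rate / (speed * 60 * width), i.e.
  thickness = throughput / (60 * speed * width * density) * 1000
  thickness = 27840 / (60 * 8.0 * 2.9 * 2500) * 1000 = 8.0 mm

8.0 mm


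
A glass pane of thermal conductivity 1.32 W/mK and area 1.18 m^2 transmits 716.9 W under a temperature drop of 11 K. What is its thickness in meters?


Fourier's law: t = k * A * dT / Q
  t = 1.32 * 1.18 * 11 / 716.9
  t = 17.1336 / 716.9 = 0.0239 m

0.0239 m


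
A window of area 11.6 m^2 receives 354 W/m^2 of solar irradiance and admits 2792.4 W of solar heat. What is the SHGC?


Rearrange Q = Area * SHGC * Irradiance:
  SHGC = Q / (Area * Irradiance)
  SHGC = 2792.4 / (11.6 * 354) = 0.68

0.68


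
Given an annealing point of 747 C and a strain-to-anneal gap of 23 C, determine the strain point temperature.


Strain point = annealing point - difference:
  T_strain = 747 - 23 = 724 C

724 C


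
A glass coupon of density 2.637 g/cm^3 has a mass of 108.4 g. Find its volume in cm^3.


Rearrange rho = m / V:
  V = m / rho
  V = 108.4 / 2.637 = 41.107 cm^3

41.107 cm^3


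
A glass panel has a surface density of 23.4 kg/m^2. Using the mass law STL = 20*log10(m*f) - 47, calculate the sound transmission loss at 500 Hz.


Mass law: STL = 20 * log10(m * f) - 47
  m * f = 23.4 * 500 = 11700
  log10(11700) = 4.06819
  STL = 20 * 4.06819 - 47 = 81.3638 - 47 = 34.4 dB

34.4 dB


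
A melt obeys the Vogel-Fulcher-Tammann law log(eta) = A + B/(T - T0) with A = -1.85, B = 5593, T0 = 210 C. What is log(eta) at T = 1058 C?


VFT equation: log(eta) = A + B / (T - T0)
  T - T0 = 1058 - 210 = 848
  B / (T - T0) = 5593 / 848 = 6.596
  log(eta) = -1.85 + 6.596 = 4.746

4.746


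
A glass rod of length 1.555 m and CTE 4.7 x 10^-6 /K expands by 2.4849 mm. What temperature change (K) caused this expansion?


Rearrange dL = alpha * L0 * dT for dT:
  dT = dL / (alpha * L0)
  dL (m) = 2.4849 / 1000 = 0.0024849
  dT = 0.0024849 / ((4.7 x 10^-6) * 1.555) = 340.0 K

340.0 K


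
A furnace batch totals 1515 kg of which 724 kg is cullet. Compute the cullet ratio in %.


Cullet ratio = (cullet mass / total batch mass) * 100
  Ratio = 724 / 1515 * 100 = 47.79%

47.79%


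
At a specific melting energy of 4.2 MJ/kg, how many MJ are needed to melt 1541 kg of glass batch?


Total energy = mass * specific energy
  E = 1541 * 4.2 = 6472.2 MJ

6472.2 MJ


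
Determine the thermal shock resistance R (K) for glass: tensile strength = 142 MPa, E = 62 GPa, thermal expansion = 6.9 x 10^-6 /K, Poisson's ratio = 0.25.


Thermal shock resistance: R = sigma * (1 - nu) / (E * alpha)
  Numerator = 142 * (1 - 0.25) = 106.5
  Denominator = 62 * 1000 * (6.9 x 10^-6) = 0.4278
  R = 106.5 / 0.4278 = 248.9 K

248.9 K


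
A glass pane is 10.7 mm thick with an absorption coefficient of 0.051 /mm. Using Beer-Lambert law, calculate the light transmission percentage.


Beer-Lambert law: T = exp(-alpha * thickness)
  exponent = -0.051 * 10.7 = -0.5457
  T = exp(-0.5457) = 0.5794
  Percentage = 0.5794 * 100 = 57.94%

57.94%


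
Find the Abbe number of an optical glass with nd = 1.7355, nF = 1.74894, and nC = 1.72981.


Abbe number formula: Vd = (nd - 1) / (nF - nC)
  nd - 1 = 1.7355 - 1 = 0.7355
  nF - nC = 1.74894 - 1.72981 = 0.01913
  Vd = 0.7355 / 0.01913 = 38.45

38.45


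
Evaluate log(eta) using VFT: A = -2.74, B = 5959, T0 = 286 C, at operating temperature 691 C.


VFT equation: log(eta) = A + B / (T - T0)
  T - T0 = 691 - 286 = 405
  B / (T - T0) = 5959 / 405 = 14.714
  log(eta) = -2.74 + 14.714 = 11.974

11.974


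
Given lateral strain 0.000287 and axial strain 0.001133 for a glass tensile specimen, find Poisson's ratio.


Poisson's ratio: nu = lateral strain / axial strain
  nu = 0.000287 / 0.001133 = 0.2533

0.2533


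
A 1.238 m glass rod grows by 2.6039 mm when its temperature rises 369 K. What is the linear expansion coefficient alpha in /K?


Rearrange dL = alpha * L0 * dT for alpha:
  alpha = dL / (L0 * dT)
  alpha = (2.6039 / 1000) / (1.238 * 369) = 0.0000057 /K = 5.7 x 10^-6 /K

5.7 x 10^-6 /K


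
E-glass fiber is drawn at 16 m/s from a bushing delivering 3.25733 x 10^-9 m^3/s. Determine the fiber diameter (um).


Cross-sectional area from continuity:
  A = Q / v = 3.25733 x 10^-9 / 16 = 2.035831 x 10^-10 m^2
Diameter from circular cross-section:
  d = sqrt(4A / pi) * 10^6 (m -> um)
  d = sqrt(4 * 2.035831 x 10^-10 / pi) * 10^6 = 16.1 um

16.1 um


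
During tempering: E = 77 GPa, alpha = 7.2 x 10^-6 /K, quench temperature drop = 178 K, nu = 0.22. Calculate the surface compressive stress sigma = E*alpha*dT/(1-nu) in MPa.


Tempering stress: sigma = E * alpha * dT / (1 - nu)
  E (MPa) = 77 * 1000 = 77000
  Numerator = 77000 * (7.2 x 10^-6) * 178 = 98.6832
  Denominator = 1 - 0.22 = 0.78
  sigma = 98.6832 / 0.78 = 126.5 MPa

126.5 MPa


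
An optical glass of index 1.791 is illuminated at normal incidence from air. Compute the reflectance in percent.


Fresnel reflectance at normal incidence:
  R = ((n - 1)/(n + 1))^2
  (n - 1)/(n + 1) = (1.791 - 1)/(1.791 + 1) = 0.283411
  R = 0.283411^2 = 0.0803218
  R(%) = 0.0803218 * 100 = 8.032%

8.032%


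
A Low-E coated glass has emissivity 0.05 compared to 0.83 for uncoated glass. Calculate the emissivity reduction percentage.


Percentage reduction = (1 - coated/uncoated) * 100
  Ratio = 0.05 / 0.83 = 0.0602
  Reduction = (1 - 0.0602) * 100 = 94.0%

94.0%


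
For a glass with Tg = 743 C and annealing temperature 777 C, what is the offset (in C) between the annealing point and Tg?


Offset = T_anneal - Tg:
  offset = 777 - 743 = 34 C

34 C


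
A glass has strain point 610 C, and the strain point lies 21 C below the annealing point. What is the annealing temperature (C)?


T_anneal = T_strain + gap:
  T_anneal = 610 + 21 = 631 C

631 C


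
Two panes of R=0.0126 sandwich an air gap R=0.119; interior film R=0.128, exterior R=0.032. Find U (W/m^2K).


Total thermal resistance (series):
  R_total = R_in + R_glass + R_air + R_glass + R_out
  R_total = 0.128 + 0.0126 + 0.119 + 0.0126 + 0.032 = 0.3042 m^2K/W
U-value = 1 / R_total = 1 / 0.3042 = 3.287 W/m^2K

3.287 W/m^2K


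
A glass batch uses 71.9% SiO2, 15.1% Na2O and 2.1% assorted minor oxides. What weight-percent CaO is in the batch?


Pieces sum to 100%:
  CaO = 100 - (SiO2 + Na2O + others)
  CaO = 100 - (71.9 + 15.1 + 2.1) = 10.9%

10.9%


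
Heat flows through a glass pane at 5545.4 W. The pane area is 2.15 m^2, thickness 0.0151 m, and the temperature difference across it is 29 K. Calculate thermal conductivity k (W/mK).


Fourier's law rearranged: k = Q * t / (A * dT)
  Numerator = 5545.4 * 0.0151 = 83.73554
  Denominator = 2.15 * 29 = 62.35
  k = 83.73554 / 62.35 = 1.343 W/mK

1.343 W/mK


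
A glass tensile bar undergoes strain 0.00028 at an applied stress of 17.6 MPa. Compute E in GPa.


Young's modulus: E = stress / strain
  E = 17.6 MPa / 0.00028 = 62857.14 MPa
Convert to GPa: 62857.14 / 1000 = 62.86 GPa

62.86 GPa


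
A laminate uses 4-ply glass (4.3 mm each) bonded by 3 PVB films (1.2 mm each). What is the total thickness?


Total thickness = glass contribution + PVB contribution
  Glass: 4 * 4.3 = 17.2 mm
  PVB: 3 * 1.2 = 3.6 mm
  Total = 17.2 + 3.6 = 20.8 mm

20.8 mm


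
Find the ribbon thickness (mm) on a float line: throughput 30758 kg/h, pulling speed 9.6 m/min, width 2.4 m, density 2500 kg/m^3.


Ribbon cross-section from mass balance:
  Volume rate = throughput / density = 30758 / 2500 = 12.3032 m^3/h
  thickness = volume rate / (speed * 60 * width), i.e.
  thickness = throughput / (60 * speed * width * density) * 1000
  thickness = 30758 / (60 * 9.6 * 2.4 * 2500) * 1000 = 8.9 mm

8.9 mm


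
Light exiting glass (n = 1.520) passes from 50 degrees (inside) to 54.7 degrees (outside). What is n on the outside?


Apply Snell's law: n1 * sin(theta1) = n2 * sin(theta2)
  n2 = n1 * sin(theta1) / sin(theta2)
  sin(50) = 0.766044
  sin(54.7) = 0.816138
  n2 = 1.520 * 0.766044 / 0.816138 = 1.4267

1.4267


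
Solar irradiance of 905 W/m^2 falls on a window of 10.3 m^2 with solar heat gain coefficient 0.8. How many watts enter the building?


Solar heat gain: Q = Area * SHGC * Irradiance
  Q = 10.3 * 0.8 * 905 = 7457.2 W

7457.2 W


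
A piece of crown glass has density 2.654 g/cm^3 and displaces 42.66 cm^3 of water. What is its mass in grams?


Rearrange rho = m / V:
  m = rho * V
  m = 2.654 * 42.66 = 113.22 g

113.22 g


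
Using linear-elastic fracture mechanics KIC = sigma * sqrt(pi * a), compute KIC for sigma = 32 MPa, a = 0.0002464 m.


Fracture toughness: KIC = sigma * sqrt(pi * a)
  pi * a = pi * 0.0002464 = 0.000774088
  sqrt(pi * a) = 0.027822
  KIC = 32 * 0.027822 = 0.89 MPa*sqrt(m)

0.89 MPa*sqrt(m)


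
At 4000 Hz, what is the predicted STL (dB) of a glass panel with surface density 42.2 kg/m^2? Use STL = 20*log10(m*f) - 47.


Mass law: STL = 20 * log10(m * f) - 47
  m * f = 42.2 * 4000 = 168800
  log10(168800) = 5.22737
  STL = 20 * 5.22737 - 47 = 104.5474 - 47 = 57.5 dB

57.5 dB


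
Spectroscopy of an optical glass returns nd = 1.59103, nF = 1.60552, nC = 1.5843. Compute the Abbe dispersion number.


Abbe number formula: Vd = (nd - 1) / (nF - nC)
  nd - 1 = 1.59103 - 1 = 0.59103
  nF - nC = 1.60552 - 1.5843 = 0.02122
  Vd = 0.59103 / 0.02122 = 27.85

27.85


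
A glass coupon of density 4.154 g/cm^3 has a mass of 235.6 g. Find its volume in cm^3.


Rearrange rho = m / V:
  V = m / rho
  V = 235.6 / 4.154 = 56.716 cm^3

56.716 cm^3


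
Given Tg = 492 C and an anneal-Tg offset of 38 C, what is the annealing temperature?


The annealing temperature is Tg plus the offset:
  T_anneal = 492 + 38 = 530 C

530 C


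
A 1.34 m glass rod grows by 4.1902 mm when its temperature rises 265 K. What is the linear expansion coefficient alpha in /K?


Rearrange dL = alpha * L0 * dT for alpha:
  alpha = dL / (L0 * dT)
  alpha = (4.1902 / 1000) / (1.34 * 265) = 0.0000118 /K = 1.18 x 10^-5 /K

1.18 x 10^-5 /K


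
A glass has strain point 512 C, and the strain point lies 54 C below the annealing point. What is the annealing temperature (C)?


T_anneal = T_strain + gap:
  T_anneal = 512 + 54 = 566 C

566 C


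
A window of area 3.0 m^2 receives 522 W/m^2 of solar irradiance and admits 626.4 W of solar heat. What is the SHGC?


Rearrange Q = Area * SHGC * Irradiance:
  SHGC = Q / (Area * Irradiance)
  SHGC = 626.4 / (3.0 * 522) = 0.4

0.4


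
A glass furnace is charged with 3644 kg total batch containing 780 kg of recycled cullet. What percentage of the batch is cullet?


Cullet ratio = (cullet mass / total batch mass) * 100
  Ratio = 780 / 3644 * 100 = 21.41%

21.41%


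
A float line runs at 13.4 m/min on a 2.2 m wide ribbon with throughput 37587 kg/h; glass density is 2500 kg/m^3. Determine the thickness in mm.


Ribbon cross-section from mass balance:
  Volume rate = throughput / density = 37587 / 2500 = 15.0348 m^3/h
  thickness = volume rate / (speed * 60 * width), i.e.
  thickness = throughput / (60 * speed * width * density) * 1000
  thickness = 37587 / (60 * 13.4 * 2.2 * 2500) * 1000 = 8.5 mm

8.5 mm


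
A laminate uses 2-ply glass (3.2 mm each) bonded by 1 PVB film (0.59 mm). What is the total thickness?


Total thickness = glass contribution + PVB contribution
  Glass: 2 * 3.2 = 6.4 mm
  PVB: 1 * 0.59 = 0.59 mm
  Total = 6.4 + 0.59 = 6.99 mm

6.99 mm


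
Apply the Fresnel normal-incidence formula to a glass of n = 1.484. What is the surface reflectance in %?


Fresnel reflectance at normal incidence:
  R = ((n - 1)/(n + 1))^2
  (n - 1)/(n + 1) = (1.484 - 1)/(1.484 + 1) = 0.194847
  R = 0.194847^2 = 0.0379654
  R(%) = 0.0379654 * 100 = 3.797%

3.797%


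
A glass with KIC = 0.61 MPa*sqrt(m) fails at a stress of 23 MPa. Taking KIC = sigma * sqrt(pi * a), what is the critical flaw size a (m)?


Rearrange KIC = sigma * sqrt(pi * a):
  sqrt(pi * a) = KIC / sigma
  sqrt(pi * a) = 0.61 / 23 = 0.026522
  a = (KIC / sigma)^2 / pi
  a = 0.026522^2 / pi = 0.0002239 m

0.0002239 m


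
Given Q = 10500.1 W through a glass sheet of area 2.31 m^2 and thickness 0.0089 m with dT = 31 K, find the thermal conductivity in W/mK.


Fourier's law rearranged: k = Q * t / (A * dT)
  Numerator = 10500.1 * 0.0089 = 93.45089
  Denominator = 2.31 * 31 = 71.61
  k = 93.45089 / 71.61 = 1.305 W/mK

1.305 W/mK


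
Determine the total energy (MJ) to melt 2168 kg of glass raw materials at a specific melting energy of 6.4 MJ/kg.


Total energy = mass * specific energy
  E = 2168 * 6.4 = 13875.2 MJ

13875.2 MJ


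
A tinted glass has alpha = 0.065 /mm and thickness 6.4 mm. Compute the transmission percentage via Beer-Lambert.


Beer-Lambert law: T = exp(-alpha * thickness)
  exponent = -0.065 * 6.4 = -0.416
  T = exp(-0.416) = 0.6597
  Percentage = 0.6597 * 100 = 65.97%

65.97%


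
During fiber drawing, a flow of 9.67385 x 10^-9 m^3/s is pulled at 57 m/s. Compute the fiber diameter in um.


Cross-sectional area from continuity:
  A = Q / v = 9.67385 x 10^-9 / 57 = 1.697167 x 10^-10 m^2
Diameter from circular cross-section:
  d = sqrt(4A / pi) * 10^6 (m -> um)
  d = sqrt(4 * 1.697167 x 10^-10 / pi) * 10^6 = 14.7 um

14.7 um


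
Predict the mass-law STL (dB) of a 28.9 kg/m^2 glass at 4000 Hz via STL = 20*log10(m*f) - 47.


Mass law: STL = 20 * log10(m * f) - 47
  m * f = 28.9 * 4000 = 115600
  log10(115600) = 5.06296
  STL = 20 * 5.06296 - 47 = 101.2592 - 47 = 54.3 dB

54.3 dB


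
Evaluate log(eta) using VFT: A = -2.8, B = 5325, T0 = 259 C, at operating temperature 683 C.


VFT equation: log(eta) = A + B / (T - T0)
  T - T0 = 683 - 259 = 424
  B / (T - T0) = 5325 / 424 = 12.559
  log(eta) = -2.8 + 12.559 = 9.759

9.759


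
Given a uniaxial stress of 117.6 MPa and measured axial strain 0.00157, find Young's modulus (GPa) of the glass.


Young's modulus: E = stress / strain
  E = 117.6 MPa / 0.00157 = 74904.46 MPa
Convert to GPa: 74904.46 / 1000 = 74.9 GPa

74.9 GPa


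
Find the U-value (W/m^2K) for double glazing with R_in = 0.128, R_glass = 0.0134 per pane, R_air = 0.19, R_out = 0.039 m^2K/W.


Total thermal resistance (series):
  R_total = R_in + R_glass + R_air + R_glass + R_out
  R_total = 0.128 + 0.0134 + 0.19 + 0.0134 + 0.039 = 0.3838 m^2K/W
U-value = 1 / R_total = 1 / 0.3838 = 2.606 W/m^2K

2.606 W/m^2K


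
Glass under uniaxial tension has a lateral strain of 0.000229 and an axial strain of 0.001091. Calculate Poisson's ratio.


Poisson's ratio: nu = lateral strain / axial strain
  nu = 0.000229 / 0.001091 = 0.2099

0.2099


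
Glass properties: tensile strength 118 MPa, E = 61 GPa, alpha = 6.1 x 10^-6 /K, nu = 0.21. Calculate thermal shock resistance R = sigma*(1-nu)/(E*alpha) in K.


Thermal shock resistance: R = sigma * (1 - nu) / (E * alpha)
  Numerator = 118 * (1 - 0.21) = 93.22
  Denominator = 61 * 1000 * (6.1 x 10^-6) = 0.3721
  R = 93.22 / 0.3721 = 250.5 K

250.5 K


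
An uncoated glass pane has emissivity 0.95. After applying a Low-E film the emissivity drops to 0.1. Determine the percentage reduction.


Percentage reduction = (1 - coated/uncoated) * 100
  Ratio = 0.1 / 0.95 = 0.1053
  Reduction = (1 - 0.1053) * 100 = 89.5%

89.5%


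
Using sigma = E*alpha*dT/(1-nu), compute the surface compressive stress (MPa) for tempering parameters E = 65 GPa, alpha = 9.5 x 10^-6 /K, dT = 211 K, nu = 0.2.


Tempering stress: sigma = E * alpha * dT / (1 - nu)
  E (MPa) = 65 * 1000 = 65000
  Numerator = 65000 * (9.5 x 10^-6) * 211 = 130.2925
  Denominator = 1 - 0.2 = 0.8
  sigma = 130.2925 / 0.8 = 162.9 MPa

162.9 MPa


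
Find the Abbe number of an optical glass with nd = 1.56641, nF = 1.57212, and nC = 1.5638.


Abbe number formula: Vd = (nd - 1) / (nF - nC)
  nd - 1 = 1.56641 - 1 = 0.56641
  nF - nC = 1.57212 - 1.5638 = 0.00832
  Vd = 0.56641 / 0.00832 = 68.08

68.08


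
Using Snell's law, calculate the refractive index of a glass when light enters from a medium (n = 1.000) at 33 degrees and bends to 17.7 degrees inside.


Apply Snell's law: n1 * sin(theta1) = n2 * sin(theta2)
  n2 = n1 * sin(theta1) / sin(theta2)
  sin(33) = 0.544639
  sin(17.7) = 0.304033
  n2 = 1.000 * 0.544639 / 0.304033 = 1.7914

1.7914


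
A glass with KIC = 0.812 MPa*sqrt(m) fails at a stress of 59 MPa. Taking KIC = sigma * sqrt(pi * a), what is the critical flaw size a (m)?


Rearrange KIC = sigma * sqrt(pi * a):
  sqrt(pi * a) = KIC / sigma
  sqrt(pi * a) = 0.812 / 59 = 0.013763
  a = (KIC / sigma)^2 / pi
  a = 0.013763^2 / pi = 0.0000603 m

0.0000603 m


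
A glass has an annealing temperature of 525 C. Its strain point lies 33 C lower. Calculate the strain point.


Strain point = annealing point - difference:
  T_strain = 525 - 33 = 492 C

492 C


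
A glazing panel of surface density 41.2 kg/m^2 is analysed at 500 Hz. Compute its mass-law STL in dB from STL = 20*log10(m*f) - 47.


Mass law: STL = 20 * log10(m * f) - 47
  m * f = 41.2 * 500 = 20600
  log10(20600) = 4.31387
  STL = 20 * 4.31387 - 47 = 86.2774 - 47 = 39.3 dB

39.3 dB


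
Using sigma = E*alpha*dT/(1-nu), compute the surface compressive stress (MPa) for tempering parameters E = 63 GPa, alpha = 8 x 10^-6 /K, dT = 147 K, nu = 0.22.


Tempering stress: sigma = E * alpha * dT / (1 - nu)
  E (MPa) = 63 * 1000 = 63000
  Numerator = 63000 * (8 x 10^-6) * 147 = 74.088
  Denominator = 1 - 0.22 = 0.78
  sigma = 74.088 / 0.78 = 95.0 MPa

95.0 MPa


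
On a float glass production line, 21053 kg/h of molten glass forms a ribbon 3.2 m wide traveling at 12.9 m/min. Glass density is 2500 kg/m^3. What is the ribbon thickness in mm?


Ribbon cross-section from mass balance:
  Volume rate = throughput / density = 21053 / 2500 = 8.4212 m^3/h
  thickness = volume rate / (speed * 60 * width), i.e.
  thickness = throughput / (60 * speed * width * density) * 1000
  thickness = 21053 / (60 * 12.9 * 3.2 * 2500) * 1000 = 3.4 mm

3.4 mm
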